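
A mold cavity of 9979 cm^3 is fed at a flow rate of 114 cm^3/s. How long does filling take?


Formula: t_fill = V_mold / Q_flow
t = 9979 cm^3 / 114 cm^3/s = 87.5351 s

Final answer: 87.5351 s


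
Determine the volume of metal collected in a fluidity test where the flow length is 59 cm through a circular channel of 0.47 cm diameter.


Formula: V = pi * (d/2)^2 * L  (cylinder volume)
Radius = 0.47/2 = 0.235 cm
V = pi * 0.235^2 * 59 = 10.2362 cm^3

Final answer: 10.2362 cm^3


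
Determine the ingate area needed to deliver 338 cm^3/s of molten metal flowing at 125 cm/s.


Formula: A_ingate = Q / v  (continuity equation)
A = 338 cm^3/s / 125 cm/s = 2.7040 cm^2

2.7040 cm^2


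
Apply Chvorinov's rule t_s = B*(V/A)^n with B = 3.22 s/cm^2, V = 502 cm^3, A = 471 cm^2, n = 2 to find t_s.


Formula: t_s = B * (V/A)^n  (Chvorinov's rule, n=2)
Modulus M = V/A = 502/471 = 1.065817 cm
M^2 = 1.065817^2 = 1.135966 cm^2
t_s = 3.22 * 1.135966 = 3.6578 s


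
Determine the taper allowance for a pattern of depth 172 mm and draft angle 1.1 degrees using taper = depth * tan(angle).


Formula: taper = depth * tan(draft_angle)
tan(1.1 deg) = 0.0192010
taper = 172 mm * 0.0192010 = 3.3026 mm

3.3026 mm


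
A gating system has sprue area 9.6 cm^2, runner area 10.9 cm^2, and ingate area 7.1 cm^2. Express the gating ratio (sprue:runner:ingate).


Sprue:Runner:Ingate = 1 : 10.9/9.6 : 7.1/9.6 = 1:1.14:0.74

Answer: 1:1.14:0.74


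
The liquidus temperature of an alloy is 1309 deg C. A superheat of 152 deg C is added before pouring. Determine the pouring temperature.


Formula: T_pour = T_melt + Superheat
T_pour = 1309 + 152 = 1461 deg C

Answer: 1461 deg C


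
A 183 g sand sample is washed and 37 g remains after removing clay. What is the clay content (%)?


Formula: Clay% = (W_total - W_washed) / W_total * 100
Clay mass = 183 - 37 = 146 g
Clay% = 146 / 183 * 100 = 79.7814%


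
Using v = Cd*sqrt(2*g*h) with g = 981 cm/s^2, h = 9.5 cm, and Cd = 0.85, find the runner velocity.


Formula: v = Cd * sqrt(2 * g * h)  (Torricelli with discharge coefficient)
2*g*h = 2 * 981 * 9.5 = 18639.0 cm^2/s^2
sqrt(18639.0) = 136.52472 cm/s
v = 0.85 * 136.52472 = 116.0460 cm/s

Final answer: 116.0460 cm/s


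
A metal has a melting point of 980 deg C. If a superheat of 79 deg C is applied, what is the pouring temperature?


Formula: T_pour = T_melt + Superheat
T_pour = 980 + 79 = 1059 deg C

1059 deg C


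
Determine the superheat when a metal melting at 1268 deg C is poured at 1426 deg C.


Formula: Superheat = T_pour - T_melt
Superheat = 1426 - 1268 = 158 deg C

Final answer: 158 deg C


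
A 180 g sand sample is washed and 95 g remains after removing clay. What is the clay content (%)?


Formula: Clay% = (W_total - W_washed) / W_total * 100
Clay mass = 180 - 95 = 85 g
Clay% = 85 / 180 * 100 = 47.2222%


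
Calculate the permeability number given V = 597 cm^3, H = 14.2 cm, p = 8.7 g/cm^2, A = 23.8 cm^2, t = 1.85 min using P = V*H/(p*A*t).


Formula: Permeability Number P = (V * H) / (p * A * t)
Numerator: V * H = 597 * 14.2 = 8477.4
Denominator: p * A * t = 8.7 * 23.8 * 1.85 = 383.061
P = 8477.4 / 383.061 = 22.1307

Final answer: 22.1307


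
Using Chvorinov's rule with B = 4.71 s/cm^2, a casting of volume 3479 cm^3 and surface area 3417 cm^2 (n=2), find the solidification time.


Formula: t_s = B * (V/A)^n  (Chvorinov's rule, n=2)
Modulus M = V/A = 3479/3417 = 1.018145 cm
M^2 = 1.018145^2 = 1.036619 cm^2
t_s = 4.71 * 1.036619 = 4.8825 s


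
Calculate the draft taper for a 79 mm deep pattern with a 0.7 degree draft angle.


Formula: taper = depth * tan(draft_angle)
tan(0.7 deg) = 0.0122179
taper = 79 mm * 0.0122179 = 0.9652 mm


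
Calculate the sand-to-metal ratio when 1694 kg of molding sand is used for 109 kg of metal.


Formula: Sand-to-Metal Ratio = W_sand / W_metal
Ratio = 1694 kg / 109 kg = 15.5413

Final answer: 15.5413


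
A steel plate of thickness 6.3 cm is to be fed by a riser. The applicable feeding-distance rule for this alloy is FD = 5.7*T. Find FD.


Formula: FD = 5.7 * T  (riser feeding-distance rule)
FD = 5.7 * 6.3 cm = 35.9100 cm


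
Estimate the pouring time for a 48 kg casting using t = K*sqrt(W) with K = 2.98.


Formula: t = K * sqrt(W)
sqrt(W) = sqrt(48) = 6.92820
t = 2.98 * 6.92820 = 20.6460 s

20.6460 s


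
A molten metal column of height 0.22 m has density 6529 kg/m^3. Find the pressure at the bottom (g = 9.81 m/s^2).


Formula: P = rho * g * h
rho * g = 6529 * 9.81 = 64049.49 N/m^3
P = 64049.49 * 0.22 = 14090.8878 Pa

14090.8878 Pa


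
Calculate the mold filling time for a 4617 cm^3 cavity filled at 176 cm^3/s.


Formula: t_fill = V_mold / Q_flow
t = 4617 cm^3 / 176 cm^3/s = 26.2330 s

26.2330 s


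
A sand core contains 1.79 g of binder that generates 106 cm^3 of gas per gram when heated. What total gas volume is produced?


Formula: V_gas = W_binder * gas_evolution_rate
V = 1.79 g * 106 cm^3/g = 189.7400 cm^3

189.7400 cm^3


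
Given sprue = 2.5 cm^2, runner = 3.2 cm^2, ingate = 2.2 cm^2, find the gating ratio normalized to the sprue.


Sprue:Runner:Ingate = 1 : 3.2/2.5 : 2.2/2.5 = 1:1.28:0.88

Answer: 1:1.28:0.88


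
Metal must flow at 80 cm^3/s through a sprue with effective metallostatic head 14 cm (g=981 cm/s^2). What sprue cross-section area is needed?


Formula: v = sqrt(2*g*h), A = Q/v
Velocity: v = sqrt(2 * 981 * 14) = sqrt(27468) = 165.7347 cm/s
Sprue area: A = Q / v = 80 / 165.7347 = 0.4827 cm^2

0.4827 cm^2


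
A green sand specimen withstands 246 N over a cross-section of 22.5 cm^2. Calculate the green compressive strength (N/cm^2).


Formula: Compressive Strength = Force / Area
Strength = 246 N / 22.5 cm^2 = 10.9333 N/cm^2

10.9333 N/cm^2


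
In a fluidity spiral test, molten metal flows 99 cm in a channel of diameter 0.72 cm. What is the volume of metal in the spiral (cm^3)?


Formula: V = pi * (d/2)^2 * L  (cylinder volume)
Radius = 0.72/2 = 0.36 cm
V = pi * 0.36^2 * 99 = 40.3079 cm^3

Answer: 40.3079 cm^3


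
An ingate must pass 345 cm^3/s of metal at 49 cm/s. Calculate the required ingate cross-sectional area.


Formula: A_ingate = Q / v  (continuity equation)
A = 345 cm^3/s / 49 cm/s = 7.0408 cm^2


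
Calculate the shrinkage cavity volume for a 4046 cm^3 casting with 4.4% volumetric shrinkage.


Formula: V_shrink = V_casting * shrinkage_pct / 100
V_shrink = 4046 cm^3 * 4.4 / 100 = 178.0240 cm^3

178.0240 cm^3


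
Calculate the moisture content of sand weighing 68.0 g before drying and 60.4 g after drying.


Formula: MC = (W_wet - W_dry) / W_wet * 100
Water mass = 68.0 - 60.4 = 7.6 g
MC = 7.6 / 68.0 * 100 = 11.1765%

Final answer: 11.1765%


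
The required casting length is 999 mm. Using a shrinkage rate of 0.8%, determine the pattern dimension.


Formula: L_pattern = L_casting * (1 + shrinkage_rate/100)
Shrinkage factor = 1 + 0.8/100 = 1.008
L_pattern = 999 mm * 1.008 = 1006.9920 mm

Final answer: 1006.9920 mm


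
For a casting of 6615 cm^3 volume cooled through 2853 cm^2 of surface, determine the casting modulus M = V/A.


Formula: Casting Modulus M = V / A
M = 6615 cm^3 / 2853 cm^2 = 2.3186 cm


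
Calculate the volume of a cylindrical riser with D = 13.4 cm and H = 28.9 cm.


Formula: V = pi * (D/2)^2 * H  (cylinder volume)
Radius = D/2 = 13.4/2 = 6.7 cm
V = pi * 6.7^2 * 28.9 = 4075.6541 cm^3

4075.6541 cm^3


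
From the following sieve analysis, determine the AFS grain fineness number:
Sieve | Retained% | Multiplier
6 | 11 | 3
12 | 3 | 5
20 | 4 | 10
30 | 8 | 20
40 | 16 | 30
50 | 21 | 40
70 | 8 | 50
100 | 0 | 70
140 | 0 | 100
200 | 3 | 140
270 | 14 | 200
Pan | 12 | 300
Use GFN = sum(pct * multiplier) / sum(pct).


Formula: GFN = sum(pct * multiplier) / sum(pct)
sum(pct * multiplier) = 8788
sum(pct) = 100
GFN = 8788 / 100 = 87.88


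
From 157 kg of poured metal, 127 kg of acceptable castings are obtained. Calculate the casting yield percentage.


Formula: Casting Yield = (W_good / W_total) * 100
Yield = (127 kg / 157 kg) * 100 = 80.8917%


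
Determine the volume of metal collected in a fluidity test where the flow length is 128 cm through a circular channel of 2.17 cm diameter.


Formula: V = pi * (d/2)^2 * L  (cylinder volume)
Radius = 2.17/2 = 1.085 cm
V = pi * 1.085^2 * 128 = 473.3903 cm^3

Answer: 473.3903 cm^3


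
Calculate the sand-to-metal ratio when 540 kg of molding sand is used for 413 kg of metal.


Formula: Sand-to-Metal Ratio = W_sand / W_metal
Ratio = 540 kg / 413 kg = 1.3075

1.3075


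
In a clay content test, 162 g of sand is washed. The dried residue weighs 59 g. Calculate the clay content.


Formula: Clay% = (W_total - W_washed) / W_total * 100
Clay mass = 162 - 59 = 103 g
Clay% = 103 / 162 * 100 = 63.5802%

Final answer: 63.5802%


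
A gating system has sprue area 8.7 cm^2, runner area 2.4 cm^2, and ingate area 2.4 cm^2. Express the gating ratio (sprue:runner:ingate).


Sprue:Runner:Ingate = 1 : 2.4/8.7 : 2.4/8.7 = 1:0.28:0.28

Final answer: 1:0.28:0.28


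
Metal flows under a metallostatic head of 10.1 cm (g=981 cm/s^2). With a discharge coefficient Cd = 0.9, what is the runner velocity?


Formula: v = Cd * sqrt(2 * g * h)  (Torricelli with discharge coefficient)
2*g*h = 2 * 981 * 10.1 = 19816.2 cm^2/s^2
sqrt(19816.2) = 140.77003 cm/s
v = 0.9 * 140.77003 = 126.6930 cm/s


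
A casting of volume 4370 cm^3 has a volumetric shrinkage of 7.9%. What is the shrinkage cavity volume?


Formula: V_shrink = V_casting * shrinkage_pct / 100
V_shrink = 4370 cm^3 * 7.9 / 100 = 345.2300 cm^3

Answer: 345.2300 cm^3


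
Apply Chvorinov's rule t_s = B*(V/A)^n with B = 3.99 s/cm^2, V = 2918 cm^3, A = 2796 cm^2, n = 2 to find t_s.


Formula: t_s = B * (V/A)^n  (Chvorinov's rule, n=2)
Modulus M = V/A = 2918/2796 = 1.043634 cm
M^2 = 1.043634^2 = 1.089172 cm^2
t_s = 3.99 * 1.089172 = 4.3458 s


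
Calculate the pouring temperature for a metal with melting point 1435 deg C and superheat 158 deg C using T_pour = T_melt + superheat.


Formula: T_pour = T_melt + Superheat
T_pour = 1435 + 158 = 1593 deg C


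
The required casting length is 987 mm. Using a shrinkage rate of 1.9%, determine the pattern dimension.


Formula: L_pattern = L_casting * (1 + shrinkage_rate/100)
Shrinkage factor = 1 + 1.9/100 = 1.019
L_pattern = 987 mm * 1.019 = 1005.7530 mm


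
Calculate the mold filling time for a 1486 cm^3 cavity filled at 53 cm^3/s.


Formula: t_fill = V_mold / Q_flow
t = 1486 cm^3 / 53 cm^3/s = 28.0377 s

Answer: 28.0377 s


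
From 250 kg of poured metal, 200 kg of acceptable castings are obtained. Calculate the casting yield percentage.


Formula: Casting Yield = (W_good / W_total) * 100
Yield = (200 kg / 250 kg) * 100 = 80.0000%


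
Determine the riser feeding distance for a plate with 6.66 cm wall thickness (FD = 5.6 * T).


Formula: FD = 5.6 * T  (riser feeding-distance rule)
FD = 5.6 * 6.66 cm = 37.2960 cm

Final answer: 37.2960 cm


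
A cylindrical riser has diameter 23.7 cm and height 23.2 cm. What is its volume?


Formula: V = pi * (D/2)^2 * H  (cylinder volume)
Radius = D/2 = 23.7/2 = 11.85 cm
V = pi * 11.85^2 * 23.2 = 10234.6868 cm^3


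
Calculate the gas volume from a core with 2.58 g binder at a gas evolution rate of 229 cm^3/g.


Formula: V_gas = W_binder * gas_evolution_rate
V = 2.58 g * 229 cm^3/g = 590.8200 cm^3

Final answer: 590.8200 cm^3


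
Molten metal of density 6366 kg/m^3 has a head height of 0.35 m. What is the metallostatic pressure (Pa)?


Formula: P = rho * g * h
rho * g = 6366 * 9.81 = 62450.46 N/m^3
P = 62450.46 * 0.35 = 21857.6610 Pa


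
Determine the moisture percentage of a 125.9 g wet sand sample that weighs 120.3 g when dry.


Formula: MC = (W_wet - W_dry) / W_wet * 100
Water mass = 125.9 - 120.3 = 5.6 g
MC = 5.6 / 125.9 * 100 = 4.4480%


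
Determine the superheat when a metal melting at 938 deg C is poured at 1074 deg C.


Formula: Superheat = T_pour - T_melt
Superheat = 1074 - 938 = 136 deg C

Final answer: 136 deg C


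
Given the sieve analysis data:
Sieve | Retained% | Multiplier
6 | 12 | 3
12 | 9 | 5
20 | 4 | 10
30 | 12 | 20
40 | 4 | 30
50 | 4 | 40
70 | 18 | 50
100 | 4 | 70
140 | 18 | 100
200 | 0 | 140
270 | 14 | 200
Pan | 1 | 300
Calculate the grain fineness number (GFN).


Formula: GFN = sum(pct * multiplier) / sum(pct)
sum(pct * multiplier) = 6721
sum(pct) = 100
GFN = 6721 / 100 = 67.21


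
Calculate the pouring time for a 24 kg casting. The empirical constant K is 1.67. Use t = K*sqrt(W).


Formula: t = K * sqrt(W)
sqrt(W) = sqrt(24) = 4.89898
t = 1.67 * 4.89898 = 8.1813 s

Answer: 8.1813 s


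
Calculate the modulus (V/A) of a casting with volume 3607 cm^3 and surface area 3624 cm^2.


Formula: Casting Modulus M = V / A
M = 3607 cm^3 / 3624 cm^2 = 0.9953 cm

Answer: 0.9953 cm


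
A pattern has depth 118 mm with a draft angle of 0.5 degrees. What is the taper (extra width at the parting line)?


Formula: taper = depth * tan(draft_angle)
tan(0.5 deg) = 0.0087269
taper = 118 mm * 0.0087269 = 1.0298 mm

Answer: 1.0298 mm


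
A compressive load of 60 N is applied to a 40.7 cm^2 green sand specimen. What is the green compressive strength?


Formula: Compressive Strength = Force / Area
Strength = 60 N / 40.7 cm^2 = 1.4742 N/cm^2

Final answer: 1.4742 N/cm^2


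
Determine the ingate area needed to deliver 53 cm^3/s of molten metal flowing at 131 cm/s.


Formula: A_ingate = Q / v  (continuity equation)
A = 53 cm^3/s / 131 cm/s = 0.4046 cm^2


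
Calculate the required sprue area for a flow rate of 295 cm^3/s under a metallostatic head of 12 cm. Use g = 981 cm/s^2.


Formula: v = sqrt(2*g*h), A = Q/v
Velocity: v = sqrt(2 * 981 * 12) = sqrt(23544) = 153.4405 cm/s
Sprue area: A = Q / v = 295 / 153.4405 = 1.9226 cm^2


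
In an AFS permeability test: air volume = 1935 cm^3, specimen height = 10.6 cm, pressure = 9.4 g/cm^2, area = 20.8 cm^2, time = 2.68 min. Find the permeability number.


Formula: Permeability Number P = (V * H) / (p * A * t)
Numerator: V * H = 1935 * 10.6 = 20511.0
Denominator: p * A * t = 9.4 * 20.8 * 2.68 = 523.9936
P = 20511.0 / 523.9936 = 39.1436


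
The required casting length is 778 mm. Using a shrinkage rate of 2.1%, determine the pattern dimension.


Formula: L_pattern = L_casting * (1 + shrinkage_rate/100)
Shrinkage factor = 1 + 2.1/100 = 1.021
L_pattern = 778 mm * 1.021 = 794.3380 mm

Answer: 794.3380 mm


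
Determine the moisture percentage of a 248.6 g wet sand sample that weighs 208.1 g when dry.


Formula: MC = (W_wet - W_dry) / W_wet * 100
Water mass = 248.6 - 208.1 = 40.5 g
MC = 40.5 / 248.6 * 100 = 16.2912%

Final answer: 16.2912%


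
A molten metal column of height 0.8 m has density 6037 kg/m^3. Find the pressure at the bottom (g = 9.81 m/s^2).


Formula: P = rho * g * h
rho * g = 6037 * 9.81 = 59222.97 N/m^3
P = 59222.97 * 0.8 = 47378.3760 Pa

Final answer: 47378.3760 Pa


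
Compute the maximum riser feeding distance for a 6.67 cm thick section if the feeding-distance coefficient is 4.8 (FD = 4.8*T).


Formula: FD = 4.8 * T  (riser feeding-distance rule)
FD = 4.8 * 6.67 cm = 32.0160 cm

Answer: 32.0160 cm


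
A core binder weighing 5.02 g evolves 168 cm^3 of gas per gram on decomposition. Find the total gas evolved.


Formula: V_gas = W_binder * gas_evolution_rate
V = 5.02 g * 168 cm^3/g = 843.3600 cm^3

Answer: 843.3600 cm^3


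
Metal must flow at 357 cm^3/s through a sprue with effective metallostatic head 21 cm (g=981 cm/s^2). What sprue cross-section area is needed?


Formula: v = sqrt(2*g*h), A = Q/v
Velocity: v = sqrt(2 * 981 * 21) = sqrt(41202) = 202.9828 cm/s
Sprue area: A = Q / v = 357 / 202.9828 = 1.7588 cm^2


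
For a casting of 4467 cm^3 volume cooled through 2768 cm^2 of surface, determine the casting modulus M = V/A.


Formula: Casting Modulus M = V / A
M = 4467 cm^3 / 2768 cm^2 = 1.6138 cm

Final answer: 1.6138 cm


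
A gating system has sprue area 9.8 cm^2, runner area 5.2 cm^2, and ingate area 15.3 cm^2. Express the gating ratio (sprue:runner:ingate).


Sprue:Runner:Ingate = 1 : 5.2/9.8 : 15.3/9.8 = 1:0.53:1.56

Final answer: 1:0.53:1.56


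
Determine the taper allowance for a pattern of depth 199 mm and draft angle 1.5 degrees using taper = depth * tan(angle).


Formula: taper = depth * tan(draft_angle)
tan(1.5 deg) = 0.0261859
taper = 199 mm * 0.0261859 = 5.2110 mm

Final answer: 5.2110 mm


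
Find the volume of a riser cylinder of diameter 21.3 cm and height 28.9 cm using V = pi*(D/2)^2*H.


Formula: V = pi * (D/2)^2 * H  (cylinder volume)
Radius = D/2 = 21.3/2 = 10.65 cm
V = pi * 10.65^2 * 28.9 = 10297.8588 cm^3

10297.8588 cm^3


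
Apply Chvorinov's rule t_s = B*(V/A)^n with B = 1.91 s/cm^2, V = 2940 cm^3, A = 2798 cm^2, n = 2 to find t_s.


Formula: t_s = B * (V/A)^n  (Chvorinov's rule, n=2)
Modulus M = V/A = 2940/2798 = 1.050751 cm
M^2 = 1.050751^2 = 1.104078 cm^2
t_s = 1.91 * 1.104078 = 2.1088 s

Answer: 2.1088 s


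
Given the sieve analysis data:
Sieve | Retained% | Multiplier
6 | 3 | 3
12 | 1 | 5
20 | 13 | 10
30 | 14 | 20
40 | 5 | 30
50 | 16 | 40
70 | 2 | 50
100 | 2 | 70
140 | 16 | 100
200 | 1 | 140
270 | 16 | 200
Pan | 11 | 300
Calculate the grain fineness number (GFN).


Formula: GFN = sum(pct * multiplier) / sum(pct)
sum(pct * multiplier) = 9694
sum(pct) = 100
GFN = 9694 / 100 = 96.94

96.94


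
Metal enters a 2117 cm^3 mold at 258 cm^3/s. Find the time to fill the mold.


Formula: t_fill = V_mold / Q_flow
t = 2117 cm^3 / 258 cm^3/s = 8.2054 s

Final answer: 8.2054 s


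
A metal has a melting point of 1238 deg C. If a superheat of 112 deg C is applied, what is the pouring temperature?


Formula: T_pour = T_melt + Superheat
T_pour = 1238 + 112 = 1350 deg C

Final answer: 1350 deg C


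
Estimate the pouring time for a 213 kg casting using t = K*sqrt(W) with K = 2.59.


Formula: t = K * sqrt(W)
sqrt(W) = sqrt(213) = 14.59452
t = 2.59 * 14.59452 = 37.7998 s

Answer: 37.7998 s


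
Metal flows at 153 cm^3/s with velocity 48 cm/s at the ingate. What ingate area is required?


Formula: A_ingate = Q / v  (continuity equation)
A = 153 cm^3/s / 48 cm/s = 3.1875 cm^2

Final answer: 3.1875 cm^2


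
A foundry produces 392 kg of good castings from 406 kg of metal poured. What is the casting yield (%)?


Formula: Casting Yield = (W_good / W_total) * 100
Yield = (392 kg / 406 kg) * 100 = 96.5517%

96.5517%


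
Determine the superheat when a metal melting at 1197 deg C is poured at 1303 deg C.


Formula: Superheat = T_pour - T_melt
Superheat = 1303 - 1197 = 106 deg C

Answer: 106 deg C


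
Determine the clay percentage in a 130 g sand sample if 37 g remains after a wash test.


Formula: Clay% = (W_total - W_washed) / W_total * 100
Clay mass = 130 - 37 = 93 g
Clay% = 93 / 130 * 100 = 71.5385%


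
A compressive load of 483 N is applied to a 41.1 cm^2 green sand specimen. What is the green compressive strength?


Formula: Compressive Strength = Force / Area
Strength = 483 N / 41.1 cm^2 = 11.7518 N/cm^2

Answer: 11.7518 N/cm^2


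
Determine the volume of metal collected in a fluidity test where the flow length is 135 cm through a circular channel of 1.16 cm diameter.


Formula: V = pi * (d/2)^2 * L  (cylinder volume)
Radius = 1.16/2 = 0.58 cm
V = pi * 0.58^2 * 135 = 142.6723 cm^3

Answer: 142.6723 cm^3


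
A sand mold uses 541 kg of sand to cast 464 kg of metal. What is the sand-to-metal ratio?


Formula: Sand-to-Metal Ratio = W_sand / W_metal
Ratio = 541 kg / 464 kg = 1.1659

1.1659


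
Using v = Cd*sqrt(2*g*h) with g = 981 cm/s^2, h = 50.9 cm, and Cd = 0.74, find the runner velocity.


Formula: v = Cd * sqrt(2 * g * h)  (Torricelli with discharge coefficient)
2*g*h = 2 * 981 * 50.9 = 99865.8 cm^2/s^2
sqrt(99865.8) = 316.01551 cm/s
v = 0.74 * 316.01551 = 233.8515 cm/s

Answer: 233.8515 cm/s


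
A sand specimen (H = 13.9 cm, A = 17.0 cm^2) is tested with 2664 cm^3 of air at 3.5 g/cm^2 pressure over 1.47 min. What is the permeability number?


Formula: Permeability Number P = (V * H) / (p * A * t)
Numerator: V * H = 2664 * 13.9 = 37029.6
Denominator: p * A * t = 3.5 * 17.0 * 1.47 = 87.465
P = 37029.6 / 87.465 = 423.3648

423.3648


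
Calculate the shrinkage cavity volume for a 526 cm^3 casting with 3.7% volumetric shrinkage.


Formula: V_shrink = V_casting * shrinkage_pct / 100
V_shrink = 526 cm^3 * 3.7 / 100 = 19.4620 cm^3


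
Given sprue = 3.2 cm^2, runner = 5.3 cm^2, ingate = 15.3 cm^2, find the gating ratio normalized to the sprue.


Sprue:Runner:Ingate = 1 : 5.3/3.2 : 15.3/3.2 = 1:1.66:4.78


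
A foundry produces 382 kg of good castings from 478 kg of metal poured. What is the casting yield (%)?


Formula: Casting Yield = (W_good / W_total) * 100
Yield = (382 kg / 478 kg) * 100 = 79.9163%

79.9163%


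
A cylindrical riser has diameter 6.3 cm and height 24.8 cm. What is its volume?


Formula: V = pi * (D/2)^2 * H  (cylinder volume)
Radius = D/2 = 6.3/2 = 3.15 cm
V = pi * 3.15^2 * 24.8 = 773.0768 cm^3

773.0768 cm^3


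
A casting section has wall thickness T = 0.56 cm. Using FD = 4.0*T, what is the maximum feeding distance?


Formula: FD = 4.0 * T  (riser feeding-distance rule)
FD = 4.0 * 0.56 cm = 2.2400 cm

Final answer: 2.2400 cm


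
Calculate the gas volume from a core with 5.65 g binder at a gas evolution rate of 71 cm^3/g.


Formula: V_gas = W_binder * gas_evolution_rate
V = 5.65 g * 71 cm^3/g = 401.1500 cm^3


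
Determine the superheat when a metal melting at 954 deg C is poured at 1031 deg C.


Formula: Superheat = T_pour - T_melt
Superheat = 1031 - 954 = 77 deg C

Answer: 77 deg C


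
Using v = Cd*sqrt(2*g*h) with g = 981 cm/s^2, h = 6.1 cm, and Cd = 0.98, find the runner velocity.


Formula: v = Cd * sqrt(2 * g * h)  (Torricelli with discharge coefficient)
2*g*h = 2 * 981 * 6.1 = 11968.2 cm^2/s^2
sqrt(11968.2) = 109.39927 cm/s
v = 0.98 * 109.39927 = 107.2113 cm/s

Answer: 107.2113 cm/s


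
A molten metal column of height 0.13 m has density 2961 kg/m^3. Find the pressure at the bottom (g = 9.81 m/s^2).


Formula: P = rho * g * h
rho * g = 2961 * 9.81 = 29047.41 N/m^3
P = 29047.41 * 0.13 = 3776.1633 Pa

Answer: 3776.1633 Pa


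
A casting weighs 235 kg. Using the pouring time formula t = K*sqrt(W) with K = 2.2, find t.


Formula: t = K * sqrt(W)
sqrt(W) = sqrt(235) = 15.32971
t = 2.2 * 15.32971 = 33.7254 s

33.7254 s


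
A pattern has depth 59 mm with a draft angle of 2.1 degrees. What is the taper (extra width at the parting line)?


Formula: taper = depth * tan(draft_angle)
tan(2.1 deg) = 0.0366683
taper = 59 mm * 0.0366683 = 2.1634 mm

Answer: 2.1634 mm


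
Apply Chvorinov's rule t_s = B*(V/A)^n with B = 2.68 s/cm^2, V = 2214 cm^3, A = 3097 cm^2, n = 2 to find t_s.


Formula: t_s = B * (V/A)^n  (Chvorinov's rule, n=2)
Modulus M = V/A = 2214/3097 = 0.714885 cm
M^2 = 0.714885^2 = 0.511061 cm^2
t_s = 2.68 * 0.511061 = 1.3696 s


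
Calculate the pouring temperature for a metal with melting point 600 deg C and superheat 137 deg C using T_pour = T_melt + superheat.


Formula: T_pour = T_melt + Superheat
T_pour = 600 + 137 = 737 deg C

Final answer: 737 deg C


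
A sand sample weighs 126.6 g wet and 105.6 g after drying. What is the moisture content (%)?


Formula: MC = (W_wet - W_dry) / W_wet * 100
Water mass = 126.6 - 105.6 = 21.0 g
MC = 21.0 / 126.6 * 100 = 16.5877%

Answer: 16.5877%


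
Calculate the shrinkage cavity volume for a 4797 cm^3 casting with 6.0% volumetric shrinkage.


Formula: V_shrink = V_casting * shrinkage_pct / 100
V_shrink = 4797 cm^3 * 6.0 / 100 = 287.8200 cm^3

287.8200 cm^3


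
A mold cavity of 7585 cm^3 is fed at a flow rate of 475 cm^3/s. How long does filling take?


Formula: t_fill = V_mold / Q_flow
t = 7585 cm^3 / 475 cm^3/s = 15.9684 s


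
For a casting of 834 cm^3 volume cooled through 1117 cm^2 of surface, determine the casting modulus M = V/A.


Formula: Casting Modulus M = V / A
M = 834 cm^3 / 1117 cm^2 = 0.7466 cm

Final answer: 0.7466 cm


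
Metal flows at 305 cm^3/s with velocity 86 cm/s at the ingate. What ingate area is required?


Formula: A_ingate = Q / v  (continuity equation)
A = 305 cm^3/s / 86 cm/s = 3.5465 cm^2

Final answer: 3.5465 cm^2


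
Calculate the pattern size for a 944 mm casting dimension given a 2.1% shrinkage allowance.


Formula: L_pattern = L_casting * (1 + shrinkage_rate/100)
Shrinkage factor = 1 + 2.1/100 = 1.021
L_pattern = 944 mm * 1.021 = 963.8240 mm


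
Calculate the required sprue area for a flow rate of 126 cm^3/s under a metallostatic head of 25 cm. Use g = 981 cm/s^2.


Formula: v = sqrt(2*g*h), A = Q/v
Velocity: v = sqrt(2 * 981 * 25) = sqrt(49050) = 221.4723 cm/s
Sprue area: A = Q / v = 126 / 221.4723 = 0.5689 cm^2

Final answer: 0.5689 cm^2


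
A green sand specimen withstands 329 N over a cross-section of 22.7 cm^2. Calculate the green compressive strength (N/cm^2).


Formula: Compressive Strength = Force / Area
Strength = 329 N / 22.7 cm^2 = 14.4934 N/cm^2

Final answer: 14.4934 N/cm^2


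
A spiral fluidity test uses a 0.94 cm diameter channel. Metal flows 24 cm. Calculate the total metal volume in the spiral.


Formula: V = pi * (d/2)^2 * L  (cylinder volume)
Radius = 0.94/2 = 0.47 cm
V = pi * 0.47^2 * 24 = 16.6555 cm^3

Final answer: 16.6555 cm^3


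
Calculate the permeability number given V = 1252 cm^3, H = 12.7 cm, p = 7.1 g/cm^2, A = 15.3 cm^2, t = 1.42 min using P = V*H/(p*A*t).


Formula: Permeability Number P = (V * H) / (p * A * t)
Numerator: V * H = 1252 * 12.7 = 15900.4
Denominator: p * A * t = 7.1 * 15.3 * 1.42 = 154.2546
P = 15900.4 / 154.2546 = 103.0789

103.0789


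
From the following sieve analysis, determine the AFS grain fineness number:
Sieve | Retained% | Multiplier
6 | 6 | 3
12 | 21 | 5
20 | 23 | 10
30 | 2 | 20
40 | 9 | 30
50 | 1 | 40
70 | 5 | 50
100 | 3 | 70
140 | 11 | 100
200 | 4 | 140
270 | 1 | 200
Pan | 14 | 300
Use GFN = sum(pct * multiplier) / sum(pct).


Formula: GFN = sum(pct * multiplier) / sum(pct)
sum(pct * multiplier) = 7223
sum(pct) = 100
GFN = 7223 / 100 = 72.23

72.23


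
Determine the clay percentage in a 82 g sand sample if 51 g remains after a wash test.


Formula: Clay% = (W_total - W_washed) / W_total * 100
Clay mass = 82 - 51 = 31 g
Clay% = 31 / 82 * 100 = 37.8049%

Answer: 37.8049%


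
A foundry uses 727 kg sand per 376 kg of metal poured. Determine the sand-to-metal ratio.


Formula: Sand-to-Metal Ratio = W_sand / W_metal
Ratio = 727 kg / 376 kg = 1.9335

1.9335


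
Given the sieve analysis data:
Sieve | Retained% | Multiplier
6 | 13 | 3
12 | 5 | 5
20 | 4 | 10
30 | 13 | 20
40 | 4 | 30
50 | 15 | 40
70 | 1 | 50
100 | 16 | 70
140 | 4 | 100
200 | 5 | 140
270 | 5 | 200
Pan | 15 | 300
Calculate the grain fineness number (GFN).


Formula: GFN = sum(pct * multiplier) / sum(pct)
sum(pct * multiplier) = 8854
sum(pct) = 100
GFN = 8854 / 100 = 88.54

Answer: 88.54


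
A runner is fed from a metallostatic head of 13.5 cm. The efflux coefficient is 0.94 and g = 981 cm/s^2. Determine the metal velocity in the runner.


Formula: v = Cd * sqrt(2 * g * h)  (Torricelli with discharge coefficient)
2*g*h = 2 * 981 * 13.5 = 26487.0 cm^2/s^2
sqrt(26487.0) = 162.74827 cm/s
v = 0.94 * 162.74827 = 152.9834 cm/s

Answer: 152.9834 cm/s


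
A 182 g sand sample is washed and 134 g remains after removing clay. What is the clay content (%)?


Formula: Clay% = (W_total - W_washed) / W_total * 100
Clay mass = 182 - 134 = 48 g
Clay% = 48 / 182 * 100 = 26.3736%

Answer: 26.3736%


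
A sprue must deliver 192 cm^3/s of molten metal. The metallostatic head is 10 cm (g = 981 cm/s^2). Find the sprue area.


Formula: v = sqrt(2*g*h), A = Q/v
Velocity: v = sqrt(2 * 981 * 10) = sqrt(19620) = 140.0714 cm/s
Sprue area: A = Q / v = 192 / 140.0714 = 1.3707 cm^2

Answer: 1.3707 cm^2


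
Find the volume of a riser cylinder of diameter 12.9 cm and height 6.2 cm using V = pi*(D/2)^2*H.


Formula: V = pi * (D/2)^2 * H  (cylinder volume)
Radius = D/2 = 12.9/2 = 6.45 cm
V = pi * 6.45^2 * 6.2 = 810.3283 cm^3

Answer: 810.3283 cm^3


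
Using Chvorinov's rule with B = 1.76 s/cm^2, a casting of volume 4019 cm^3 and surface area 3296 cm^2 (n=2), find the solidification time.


Formula: t_s = B * (V/A)^n  (Chvorinov's rule, n=2)
Modulus M = V/A = 4019/3296 = 1.219357 cm
M^2 = 1.219357^2 = 1.486831 cm^2
t_s = 1.76 * 1.486831 = 2.6168 s

2.6168 s


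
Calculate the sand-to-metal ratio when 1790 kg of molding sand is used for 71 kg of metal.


Formula: Sand-to-Metal Ratio = W_sand / W_metal
Ratio = 1790 kg / 71 kg = 25.2113

Answer: 25.2113


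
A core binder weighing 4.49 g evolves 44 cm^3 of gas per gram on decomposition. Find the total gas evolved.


Formula: V_gas = W_binder * gas_evolution_rate
V = 4.49 g * 44 cm^3/g = 197.5600 cm^3

Answer: 197.5600 cm^3


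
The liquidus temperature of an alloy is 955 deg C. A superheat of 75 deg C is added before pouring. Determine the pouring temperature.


Formula: T_pour = T_melt + Superheat
T_pour = 955 + 75 = 1030 deg C


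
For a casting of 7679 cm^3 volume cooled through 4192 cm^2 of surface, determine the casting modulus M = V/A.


Formula: Casting Modulus M = V / A
M = 7679 cm^3 / 4192 cm^2 = 1.8318 cm

Final answer: 1.8318 cm


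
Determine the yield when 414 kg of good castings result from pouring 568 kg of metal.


Formula: Casting Yield = (W_good / W_total) * 100
Yield = (414 kg / 568 kg) * 100 = 72.8873%

Final answer: 72.8873%


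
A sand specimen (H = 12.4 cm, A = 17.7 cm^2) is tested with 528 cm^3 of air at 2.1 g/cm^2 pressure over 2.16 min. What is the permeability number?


Formula: Permeability Number P = (V * H) / (p * A * t)
Numerator: V * H = 528 * 12.4 = 6547.2
Denominator: p * A * t = 2.1 * 17.7 * 2.16 = 80.2872
P = 6547.2 / 80.2872 = 81.5472

Answer: 81.5472


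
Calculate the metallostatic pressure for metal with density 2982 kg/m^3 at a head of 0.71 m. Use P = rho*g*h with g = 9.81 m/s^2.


Formula: P = rho * g * h
rho * g = 2982 * 9.81 = 29253.42 N/m^3
P = 29253.42 * 0.71 = 20769.9282 Pa


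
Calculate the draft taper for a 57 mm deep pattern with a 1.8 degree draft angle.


Formula: taper = depth * tan(draft_angle)
tan(1.8 deg) = 0.0314263
taper = 57 mm * 0.0314263 = 1.7913 mm

Answer: 1.7913 mm


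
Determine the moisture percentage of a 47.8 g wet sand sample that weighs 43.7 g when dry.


Formula: MC = (W_wet - W_dry) / W_wet * 100
Water mass = 47.8 - 43.7 = 4.1 g
MC = 4.1 / 47.8 * 100 = 8.5774%

8.5774%


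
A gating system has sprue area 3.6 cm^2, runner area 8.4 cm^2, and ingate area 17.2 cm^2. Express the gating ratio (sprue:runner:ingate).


Sprue:Runner:Ingate = 1 : 8.4/3.6 : 17.2/3.6 = 1:2.33:4.78

Answer: 1:2.33:4.78


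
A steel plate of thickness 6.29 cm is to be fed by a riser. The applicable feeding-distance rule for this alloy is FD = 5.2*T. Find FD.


Formula: FD = 5.2 * T  (riser feeding-distance rule)
FD = 5.2 * 6.29 cm = 32.7080 cm

Final answer: 32.7080 cm


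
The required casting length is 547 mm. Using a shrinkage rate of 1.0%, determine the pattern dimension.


Formula: L_pattern = L_casting * (1 + shrinkage_rate/100)
Shrinkage factor = 1 + 1.0/100 = 1.01
L_pattern = 547 mm * 1.01 = 552.4700 mm

Answer: 552.4700 mm


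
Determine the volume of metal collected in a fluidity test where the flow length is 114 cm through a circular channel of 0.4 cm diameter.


Formula: V = pi * (d/2)^2 * L  (cylinder volume)
Radius = 0.4/2 = 0.2 cm
V = pi * 0.2^2 * 114 = 14.3257 cm^3

14.3257 cm^3


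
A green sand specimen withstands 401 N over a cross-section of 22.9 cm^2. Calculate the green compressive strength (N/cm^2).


Formula: Compressive Strength = Force / Area
Strength = 401 N / 22.9 cm^2 = 17.5109 N/cm^2


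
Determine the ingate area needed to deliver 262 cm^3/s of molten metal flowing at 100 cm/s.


Formula: A_ingate = Q / v  (continuity equation)
A = 262 cm^3/s / 100 cm/s = 2.6200 cm^2

Answer: 2.6200 cm^2


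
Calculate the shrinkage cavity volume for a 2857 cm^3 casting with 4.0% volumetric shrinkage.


Formula: V_shrink = V_casting * shrinkage_pct / 100
V_shrink = 2857 cm^3 * 4.0 / 100 = 114.2800 cm^3

Answer: 114.2800 cm^3


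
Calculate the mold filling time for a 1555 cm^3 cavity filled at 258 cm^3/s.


Formula: t_fill = V_mold / Q_flow
t = 1555 cm^3 / 258 cm^3/s = 6.0271 s

6.0271 s


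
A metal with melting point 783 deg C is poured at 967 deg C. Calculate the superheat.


Formula: Superheat = T_pour - T_melt
Superheat = 967 - 783 = 184 deg C

Answer: 184 deg C


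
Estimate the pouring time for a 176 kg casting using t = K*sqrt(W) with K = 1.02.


Formula: t = K * sqrt(W)
sqrt(W) = sqrt(176) = 13.26650
t = 1.02 * 13.26650 = 13.5318 s


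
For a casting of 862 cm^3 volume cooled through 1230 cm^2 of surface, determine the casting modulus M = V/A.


Formula: Casting Modulus M = V / A
M = 862 cm^3 / 1230 cm^2 = 0.7008 cm

Answer: 0.7008 cm


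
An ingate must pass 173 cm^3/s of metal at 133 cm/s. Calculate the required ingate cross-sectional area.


Formula: A_ingate = Q / v  (continuity equation)
A = 173 cm^3/s / 133 cm/s = 1.3008 cm^2

Final answer: 1.3008 cm^2


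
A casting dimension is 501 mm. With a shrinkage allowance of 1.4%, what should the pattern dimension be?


Formula: L_pattern = L_casting * (1 + shrinkage_rate/100)
Shrinkage factor = 1 + 1.4/100 = 1.014
L_pattern = 501 mm * 1.014 = 508.0140 mm

508.0140 mm


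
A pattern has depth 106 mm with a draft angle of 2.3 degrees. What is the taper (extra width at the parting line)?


Formula: taper = depth * tan(draft_angle)
tan(2.3 deg) = 0.0401641
taper = 106 mm * 0.0401641 = 4.2574 mm

Final answer: 4.2574 mm


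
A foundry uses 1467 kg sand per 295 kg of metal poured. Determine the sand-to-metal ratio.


Formula: Sand-to-Metal Ratio = W_sand / W_metal
Ratio = 1467 kg / 295 kg = 4.9729

Answer: 4.9729


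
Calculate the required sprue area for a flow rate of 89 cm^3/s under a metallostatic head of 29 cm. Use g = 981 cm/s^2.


Formula: v = sqrt(2*g*h), A = Q/v
Velocity: v = sqrt(2 * 981 * 29) = sqrt(56898) = 238.5330 cm/s
Sprue area: A = Q / v = 89 / 238.5330 = 0.3731 cm^2

Final answer: 0.3731 cm^2


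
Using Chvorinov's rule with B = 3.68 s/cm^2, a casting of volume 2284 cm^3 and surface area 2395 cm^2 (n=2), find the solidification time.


Formula: t_s = B * (V/A)^n  (Chvorinov's rule, n=2)
Modulus M = V/A = 2284/2395 = 0.953653 cm
M^2 = 0.953653^2 = 0.909454 cm^2
t_s = 3.68 * 0.909454 = 3.3468 s


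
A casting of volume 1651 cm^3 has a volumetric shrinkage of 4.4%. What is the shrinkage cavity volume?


Formula: V_shrink = V_casting * shrinkage_pct / 100
V_shrink = 1651 cm^3 * 4.4 / 100 = 72.6440 cm^3

Answer: 72.6440 cm^3


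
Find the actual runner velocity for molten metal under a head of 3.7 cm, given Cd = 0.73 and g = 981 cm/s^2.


Formula: v = Cd * sqrt(2 * g * h)  (Torricelli with discharge coefficient)
2*g*h = 2 * 981 * 3.7 = 7259.4 cm^2/s^2
sqrt(7259.4) = 85.20211 cm/s
v = 0.73 * 85.20211 = 62.1975 cm/s

Answer: 62.1975 cm/s


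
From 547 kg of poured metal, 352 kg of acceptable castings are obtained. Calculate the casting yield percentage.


Formula: Casting Yield = (W_good / W_total) * 100
Yield = (352 kg / 547 kg) * 100 = 64.3510%

Final answer: 64.3510%


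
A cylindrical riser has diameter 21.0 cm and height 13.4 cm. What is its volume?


Formula: V = pi * (D/2)^2 * H  (cylinder volume)
Radius = D/2 = 21.0/2 = 10.5 cm
V = pi * 10.5^2 * 13.4 = 4641.2319 cm^3

4641.2319 cm^3


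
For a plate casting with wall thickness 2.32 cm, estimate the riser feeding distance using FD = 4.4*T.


Formula: FD = 4.4 * T  (riser feeding-distance rule)
FD = 4.4 * 2.32 cm = 10.2080 cm

Answer: 10.2080 cm


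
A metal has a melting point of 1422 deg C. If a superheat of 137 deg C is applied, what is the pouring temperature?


Formula: T_pour = T_melt + Superheat
T_pour = 1422 + 137 = 1559 deg C

Final answer: 1559 deg C


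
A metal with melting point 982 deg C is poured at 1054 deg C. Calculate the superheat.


Formula: Superheat = T_pour - T_melt
Superheat = 1054 - 982 = 72 deg C


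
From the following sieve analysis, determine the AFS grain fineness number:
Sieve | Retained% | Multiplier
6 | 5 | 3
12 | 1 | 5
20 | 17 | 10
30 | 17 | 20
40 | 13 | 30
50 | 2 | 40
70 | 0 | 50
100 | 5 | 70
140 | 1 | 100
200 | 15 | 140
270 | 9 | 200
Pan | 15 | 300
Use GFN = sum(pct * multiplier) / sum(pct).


Formula: GFN = sum(pct * multiplier) / sum(pct)
sum(pct * multiplier) = 9850
sum(pct) = 100
GFN = 9850 / 100 = 98.50

Final answer: 98.50


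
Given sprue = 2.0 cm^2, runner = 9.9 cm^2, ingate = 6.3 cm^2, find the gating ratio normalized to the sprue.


Sprue:Runner:Ingate = 1 : 9.9/2.0 : 6.3/2.0 = 1:4.95:3.15

1:4.95:3.15


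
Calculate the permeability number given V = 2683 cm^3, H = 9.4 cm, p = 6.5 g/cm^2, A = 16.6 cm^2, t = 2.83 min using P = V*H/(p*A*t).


Formula: Permeability Number P = (V * H) / (p * A * t)
Numerator: V * H = 2683 * 9.4 = 25220.2
Denominator: p * A * t = 6.5 * 16.6 * 2.83 = 305.357
P = 25220.2 / 305.357 = 82.5925


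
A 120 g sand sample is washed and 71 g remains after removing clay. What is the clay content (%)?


Formula: Clay% = (W_total - W_washed) / W_total * 100
Clay mass = 120 - 71 = 49 g
Clay% = 49 / 120 * 100 = 40.8333%

Final answer: 40.8333%


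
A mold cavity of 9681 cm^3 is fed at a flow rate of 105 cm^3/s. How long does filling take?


Formula: t_fill = V_mold / Q_flow
t = 9681 cm^3 / 105 cm^3/s = 92.2000 s

Answer: 92.2000 s


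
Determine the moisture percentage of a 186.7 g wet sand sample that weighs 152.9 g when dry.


Formula: MC = (W_wet - W_dry) / W_wet * 100
Water mass = 186.7 - 152.9 = 33.8 g
MC = 33.8 / 186.7 * 100 = 18.1039%


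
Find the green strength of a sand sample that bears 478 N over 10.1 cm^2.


Formula: Compressive Strength = Force / Area
Strength = 478 N / 10.1 cm^2 = 47.3267 N/cm^2

Final answer: 47.3267 N/cm^2


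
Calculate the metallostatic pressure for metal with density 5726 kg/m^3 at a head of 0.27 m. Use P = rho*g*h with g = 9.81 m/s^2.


Formula: P = rho * g * h
rho * g = 5726 * 9.81 = 56172.06 N/m^3
P = 56172.06 * 0.27 = 15166.4562 Pa

Final answer: 15166.4562 Pa


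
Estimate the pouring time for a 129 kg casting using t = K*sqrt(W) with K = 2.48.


Formula: t = K * sqrt(W)
sqrt(W) = sqrt(129) = 11.35782
t = 2.48 * 11.35782 = 28.1674 s


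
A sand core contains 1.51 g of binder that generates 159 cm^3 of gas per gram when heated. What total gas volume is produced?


Formula: V_gas = W_binder * gas_evolution_rate
V = 1.51 g * 159 cm^3/g = 240.0900 cm^3

Final answer: 240.0900 cm^3


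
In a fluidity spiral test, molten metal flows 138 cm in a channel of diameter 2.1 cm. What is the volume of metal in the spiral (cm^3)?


Formula: V = pi * (d/2)^2 * L  (cylinder volume)
Radius = 2.1/2 = 1.05 cm
V = pi * 1.05^2 * 138 = 477.9776 cm^3

Answer: 477.9776 cm^3


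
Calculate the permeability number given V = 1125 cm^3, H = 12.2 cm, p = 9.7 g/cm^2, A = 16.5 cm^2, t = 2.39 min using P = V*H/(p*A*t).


Formula: Permeability Number P = (V * H) / (p * A * t)
Numerator: V * H = 1125 * 12.2 = 13725.0
Denominator: p * A * t = 9.7 * 16.5 * 2.39 = 382.5195
P = 13725.0 / 382.5195 = 35.8805


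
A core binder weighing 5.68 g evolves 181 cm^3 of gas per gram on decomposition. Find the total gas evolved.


Formula: V_gas = W_binder * gas_evolution_rate
V = 5.68 g * 181 cm^3/g = 1028.0800 cm^3

Answer: 1028.0800 cm^3
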